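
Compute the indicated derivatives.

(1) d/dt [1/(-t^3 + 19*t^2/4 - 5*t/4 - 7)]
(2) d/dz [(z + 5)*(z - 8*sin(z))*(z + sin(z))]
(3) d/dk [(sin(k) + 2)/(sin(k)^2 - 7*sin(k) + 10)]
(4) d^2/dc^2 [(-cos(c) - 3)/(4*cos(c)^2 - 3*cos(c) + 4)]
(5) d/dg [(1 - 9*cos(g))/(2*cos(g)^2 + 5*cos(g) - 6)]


(1) = 4*(12*t^2 - 38*t + 5)/(4*t^3 - 19*t^2 + 5*t + 28)^2
(2) = (z + 5)*(z - 8*sin(z))*(cos(z) + 1) - (z + 5)*(z + sin(z))*(8*cos(z) - 1) + (z - 8*sin(z))*(z + sin(z))
(3) = (-4*sin(k) + cos(k)^2 + 23)*cos(k)/(sin(k)^2 - 7*sin(k) + 10)^2
(4) = (-36*(1 - cos(2*c))^2*cos(c) - 51*(1 - cos(2*c))^2 - 179*cos(c) + 33*cos(2*c)/2 + 27*cos(3*c) + 8*cos(5*c) + 405/2)/(3*cos(c) - 2*cos(2*c) - 6)^3
(5) = (-18*cos(g)^2 + 4*cos(g) - 49)*sin(g)/(5*cos(g) + cos(2*g) - 5)^2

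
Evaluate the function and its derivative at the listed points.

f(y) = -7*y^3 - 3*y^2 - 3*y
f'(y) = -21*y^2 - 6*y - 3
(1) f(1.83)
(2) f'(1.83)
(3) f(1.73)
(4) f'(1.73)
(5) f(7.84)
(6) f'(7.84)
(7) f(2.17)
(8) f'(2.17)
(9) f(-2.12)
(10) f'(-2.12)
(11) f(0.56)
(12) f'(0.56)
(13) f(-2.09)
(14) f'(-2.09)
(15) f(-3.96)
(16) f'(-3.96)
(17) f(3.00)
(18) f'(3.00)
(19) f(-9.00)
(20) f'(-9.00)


(1) = -58.44
(2) = -84.31
(3) = -50.41
(4) = -76.23
(5) = -3581.15
(6) = -1340.82
(7) = -92.16
(8) = -114.91
(9) = 59.57
(10) = -84.66
(11) = -3.85
(12) = -12.95
(13) = 57.07
(14) = -82.19
(15) = 399.53
(16) = -308.55
(17) = -225.00
(18) = -210.00
(19) = 4887.00
(20) = -1650.00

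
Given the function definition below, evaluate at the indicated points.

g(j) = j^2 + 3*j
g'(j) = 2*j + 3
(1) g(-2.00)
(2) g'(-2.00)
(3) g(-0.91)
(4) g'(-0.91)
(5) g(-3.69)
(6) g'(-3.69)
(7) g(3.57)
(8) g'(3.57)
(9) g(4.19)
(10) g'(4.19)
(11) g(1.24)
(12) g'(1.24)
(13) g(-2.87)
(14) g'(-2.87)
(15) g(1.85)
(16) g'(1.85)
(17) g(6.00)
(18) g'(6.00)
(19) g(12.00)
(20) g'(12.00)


(1) = -2.00
(2) = -1.00
(3) = -1.90
(4) = 1.18
(5) = 2.55
(6) = -4.38
(7) = 23.45
(8) = 10.14
(9) = 30.13
(10) = 11.38
(11) = 5.26
(12) = 5.48
(13) = -0.37
(14) = -2.74
(15) = 8.97
(16) = 6.70
(17) = 54.00
(18) = 15.00
(19) = 180.00
(20) = 27.00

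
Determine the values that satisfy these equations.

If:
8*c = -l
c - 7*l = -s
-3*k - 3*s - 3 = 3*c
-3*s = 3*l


Then:
c = 0
k = -1
l = 0
s = 0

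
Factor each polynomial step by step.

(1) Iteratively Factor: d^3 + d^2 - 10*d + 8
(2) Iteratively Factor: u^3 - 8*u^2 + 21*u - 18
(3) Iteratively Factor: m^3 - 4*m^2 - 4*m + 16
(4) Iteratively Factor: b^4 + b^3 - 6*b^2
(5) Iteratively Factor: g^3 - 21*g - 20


(1) = (d - 1)*(d^2 + 2*d - 8) = (d - 2)*(d - 1)*(d + 4)
(2) = (u - 3)*(u^2 - 5*u + 6) = (u - 3)*(u - 2)*(u - 3)
(3) = (m - 2)*(m^2 - 2*m - 8) = (m - 2)*(m + 2)*(m - 4)
(4) = (b)*(b^3 + b^2 - 6*b) = b*(b - 2)*(b^2 + 3*b) = b^2*(b - 2)*(b + 3)
(5) = (g - 5)*(g^2 + 5*g + 4) = (g - 5)*(g + 4)*(g + 1)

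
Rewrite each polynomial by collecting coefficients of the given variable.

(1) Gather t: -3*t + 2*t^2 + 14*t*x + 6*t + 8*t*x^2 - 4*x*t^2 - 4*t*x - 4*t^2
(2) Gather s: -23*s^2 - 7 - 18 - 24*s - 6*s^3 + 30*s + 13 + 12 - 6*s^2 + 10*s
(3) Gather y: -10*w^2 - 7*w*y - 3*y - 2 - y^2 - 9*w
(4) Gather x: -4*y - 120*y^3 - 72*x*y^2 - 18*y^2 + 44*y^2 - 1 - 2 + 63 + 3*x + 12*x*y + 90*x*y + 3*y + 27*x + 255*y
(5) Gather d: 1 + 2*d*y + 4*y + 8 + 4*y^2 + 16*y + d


(1) = t^2*(-4*x - 2) + t*(8*x^2 + 10*x + 3)
(2) = -6*s^3 - 29*s^2 + 16*s
(3) = -10*w^2 - 9*w - y^2 + y*(-7*w - 3) - 2
(4) = x*(-72*y^2 + 102*y + 30) - 120*y^3 + 26*y^2 + 254*y + 60
(5) = d*(2*y + 1) + 4*y^2 + 20*y + 9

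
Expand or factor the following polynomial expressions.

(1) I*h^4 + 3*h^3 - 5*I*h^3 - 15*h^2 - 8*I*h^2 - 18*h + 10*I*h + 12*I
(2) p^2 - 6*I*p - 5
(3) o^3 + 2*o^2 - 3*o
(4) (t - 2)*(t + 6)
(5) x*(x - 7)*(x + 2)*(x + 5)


(1) = (h - 6)*(h - 2*I)*(h - I)*(I*h + I)
(2) = (p - 5*I)*(p - I)
(3) = o*(o - 1)*(o + 3)
(4) = t^2 + 4*t - 12
(5) = x^4 - 39*x^2 - 70*x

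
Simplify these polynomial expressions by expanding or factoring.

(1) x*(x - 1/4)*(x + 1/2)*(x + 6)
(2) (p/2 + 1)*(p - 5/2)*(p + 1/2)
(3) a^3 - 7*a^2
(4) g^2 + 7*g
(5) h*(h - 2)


(1) = x^4 + 25*x^3/4 + 11*x^2/8 - 3*x/4
(2) = p^3/2 - 21*p/8 - 5/4
(3) = a^2*(a - 7)
(4) = g*(g + 7)
(5) = h^2 - 2*h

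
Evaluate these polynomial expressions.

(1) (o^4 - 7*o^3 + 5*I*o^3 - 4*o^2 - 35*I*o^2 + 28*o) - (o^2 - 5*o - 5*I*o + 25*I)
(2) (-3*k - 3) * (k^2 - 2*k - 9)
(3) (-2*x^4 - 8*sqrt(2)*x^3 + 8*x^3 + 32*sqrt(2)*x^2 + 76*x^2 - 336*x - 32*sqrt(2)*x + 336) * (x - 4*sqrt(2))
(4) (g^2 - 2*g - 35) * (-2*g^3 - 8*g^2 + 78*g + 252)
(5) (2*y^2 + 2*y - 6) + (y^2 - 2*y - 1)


(1) = o^4 - 7*o^3 + 5*I*o^3 - 5*o^2 - 35*I*o^2 + 33*o + 5*I*o - 25*I
(2) = -3*k^3 + 3*k^2 + 33*k + 27
(3) = -2*x^5 + 8*x^4 + 140*x^3 - 592*x^2 - 336*sqrt(2)*x^2 + 592*x + 1344*sqrt(2)*x - 1344*sqrt(2)
(4) = -2*g^5 - 4*g^4 + 164*g^3 + 376*g^2 - 3234*g - 8820
(5) = 3*y^2 - 7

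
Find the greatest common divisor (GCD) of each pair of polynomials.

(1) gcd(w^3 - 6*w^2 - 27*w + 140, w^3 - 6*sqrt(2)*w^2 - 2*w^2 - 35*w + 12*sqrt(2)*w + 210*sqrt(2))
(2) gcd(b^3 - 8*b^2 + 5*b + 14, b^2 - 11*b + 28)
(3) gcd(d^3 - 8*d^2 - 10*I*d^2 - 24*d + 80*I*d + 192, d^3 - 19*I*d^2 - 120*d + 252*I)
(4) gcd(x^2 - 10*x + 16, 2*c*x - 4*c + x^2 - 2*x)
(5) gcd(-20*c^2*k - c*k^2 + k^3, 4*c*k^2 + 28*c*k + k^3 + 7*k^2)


(1) = gcd((w - 7)*(w - 4)*(w + 5), (w - 7)*(w + 5)*(w - 6*sqrt(2))) = w^2 - 2*w - 35
(2) = gcd((b - 7)*(b - 2)*(b + 1), (b - 7)*(b - 4)) = b - 7
(3) = gcd((d - 8)*(d - 6*I)*(d - 4*I), (d - 7*I)*(d - 6*I)^2) = d - 6*I
(4) = x - 2
(5) = gcd(k*(-5*c + k)*(4*c + k), k*(4*c + k)*(k + 7)) = 4*c*k + k^2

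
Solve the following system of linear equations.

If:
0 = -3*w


Then:
w = 0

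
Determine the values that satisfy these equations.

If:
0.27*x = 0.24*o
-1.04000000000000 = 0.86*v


Then:
o = 1.125*x
v = -1.21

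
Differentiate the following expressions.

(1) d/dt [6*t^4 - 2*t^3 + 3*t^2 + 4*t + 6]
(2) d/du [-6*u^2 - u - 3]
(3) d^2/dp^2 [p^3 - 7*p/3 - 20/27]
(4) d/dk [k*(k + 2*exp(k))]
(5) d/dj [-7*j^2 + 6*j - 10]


(1) = 24*t^3 - 6*t^2 + 6*t + 4
(2) = -12*u - 1
(3) = 6*p
(4) = 2*k*exp(k) + 2*k + 2*exp(k)
(5) = 6 - 14*j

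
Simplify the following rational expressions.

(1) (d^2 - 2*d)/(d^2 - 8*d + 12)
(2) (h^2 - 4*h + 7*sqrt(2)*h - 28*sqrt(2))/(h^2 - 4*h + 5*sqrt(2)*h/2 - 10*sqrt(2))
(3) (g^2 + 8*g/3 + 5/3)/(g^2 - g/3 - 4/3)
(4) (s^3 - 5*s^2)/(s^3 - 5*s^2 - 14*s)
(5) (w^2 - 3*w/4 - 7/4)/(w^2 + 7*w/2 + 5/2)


(1) = d/(d - 6)
(2) = (2*h + 14*sqrt(2))/(2*h + 5*sqrt(2))
(3) = (3*g + 5)/(3*g - 4)
(4) = (s^2 - 5*s)/(s^2 - 5*s - 14)
(5) = (4*w - 7)/(4*w + 10)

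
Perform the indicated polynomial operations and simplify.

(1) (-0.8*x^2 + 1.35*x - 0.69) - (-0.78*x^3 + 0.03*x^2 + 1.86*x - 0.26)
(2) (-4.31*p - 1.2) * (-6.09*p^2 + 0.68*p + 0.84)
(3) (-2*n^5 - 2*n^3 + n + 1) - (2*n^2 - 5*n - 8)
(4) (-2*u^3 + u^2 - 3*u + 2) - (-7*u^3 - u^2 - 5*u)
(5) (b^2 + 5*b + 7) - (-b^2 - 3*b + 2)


(1) = 0.78*x^3 - 0.83*x^2 - 0.51*x - 0.43
(2) = 26.2479*p^3 + 4.3772*p^2 - 4.4364*p - 1.008
(3) = -2*n^5 - 2*n^3 - 2*n^2 + 6*n + 9
(4) = 5*u^3 + 2*u^2 + 2*u + 2
(5) = 2*b^2 + 8*b + 5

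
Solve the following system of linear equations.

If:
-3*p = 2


Then:
p = -2/3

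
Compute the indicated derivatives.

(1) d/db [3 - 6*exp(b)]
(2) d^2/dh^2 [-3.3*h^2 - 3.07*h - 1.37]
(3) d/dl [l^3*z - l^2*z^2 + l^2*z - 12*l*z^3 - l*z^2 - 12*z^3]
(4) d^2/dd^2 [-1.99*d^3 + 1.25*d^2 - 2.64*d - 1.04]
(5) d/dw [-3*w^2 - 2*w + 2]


(1) = -6*exp(b)
(2) = -6.60000000000000
(3) = z*(3*l^2 - 2*l*z + 2*l - 12*z^2 - z)
(4) = 2.5 - 11.94*d
(5) = -6*w - 2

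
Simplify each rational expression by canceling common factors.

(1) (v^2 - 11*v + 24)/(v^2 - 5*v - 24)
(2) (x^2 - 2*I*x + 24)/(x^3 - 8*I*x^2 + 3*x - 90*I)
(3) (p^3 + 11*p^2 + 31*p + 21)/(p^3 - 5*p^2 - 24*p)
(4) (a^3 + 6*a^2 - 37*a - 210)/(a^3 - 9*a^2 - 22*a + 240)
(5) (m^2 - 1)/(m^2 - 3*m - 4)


(1) = (v - 3)/(v + 3)
(2) = (x + 4*I)/(x^2 - 2*I*x + 15)
(3) = (p^2 + 8*p + 7)/(p^2 - 8*p)
(4) = (a + 7)/(a - 8)
(5) = (m - 1)/(m - 4)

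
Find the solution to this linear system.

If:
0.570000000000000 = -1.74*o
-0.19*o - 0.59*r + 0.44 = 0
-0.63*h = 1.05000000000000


Then:
h = -1.67
o = -0.33
r = 0.85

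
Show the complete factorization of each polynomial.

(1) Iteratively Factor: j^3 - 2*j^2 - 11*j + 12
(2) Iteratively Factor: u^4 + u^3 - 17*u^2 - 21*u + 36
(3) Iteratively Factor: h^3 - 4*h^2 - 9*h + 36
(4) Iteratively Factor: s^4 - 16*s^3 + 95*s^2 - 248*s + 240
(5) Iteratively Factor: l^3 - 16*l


(1) = (j - 1)*(j^2 - j - 12) = (j - 1)*(j + 3)*(j - 4)
(2) = (u + 3)*(u^3 - 2*u^2 - 11*u + 12) = (u - 4)*(u + 3)*(u^2 + 2*u - 3) = (u - 4)*(u - 1)*(u + 3)*(u + 3)
(3) = (h + 3)*(h^2 - 7*h + 12) = (h - 3)*(h + 3)*(h - 4)
(4) = (s - 4)*(s^3 - 12*s^2 + 47*s - 60) = (s - 4)^2*(s^2 - 8*s + 15) = (s - 5)*(s - 4)^2*(s - 3)
(5) = (l - 4)*(l^2 + 4*l) = l*(l - 4)*(l + 4)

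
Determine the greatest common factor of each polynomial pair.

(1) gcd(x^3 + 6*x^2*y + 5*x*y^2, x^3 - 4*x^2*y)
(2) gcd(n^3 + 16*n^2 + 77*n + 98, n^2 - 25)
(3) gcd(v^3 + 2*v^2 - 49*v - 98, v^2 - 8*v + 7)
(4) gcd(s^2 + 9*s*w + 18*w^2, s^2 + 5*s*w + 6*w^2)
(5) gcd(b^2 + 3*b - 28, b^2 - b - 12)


(1) = gcd(x*(x + y)*(x + 5*y), x^2*(x - 4*y)) = x
(2) = 1
(3) = v - 7
(4) = s + 3*w
(5) = b - 4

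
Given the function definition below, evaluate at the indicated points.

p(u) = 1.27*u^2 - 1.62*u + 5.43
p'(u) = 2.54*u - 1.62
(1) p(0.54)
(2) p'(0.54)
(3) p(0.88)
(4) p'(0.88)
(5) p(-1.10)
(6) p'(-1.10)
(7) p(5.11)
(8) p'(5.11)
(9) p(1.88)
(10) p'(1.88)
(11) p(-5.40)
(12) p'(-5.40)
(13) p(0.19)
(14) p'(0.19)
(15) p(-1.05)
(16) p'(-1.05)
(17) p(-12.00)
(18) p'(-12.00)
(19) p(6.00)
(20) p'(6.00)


(1) = 4.93
(2) = -0.25
(3) = 4.99
(4) = 0.62
(5) = 8.75
(6) = -4.41
(7) = 30.31
(8) = 11.36
(9) = 6.87
(10) = 3.16
(11) = 51.21
(12) = -15.34
(13) = 5.17
(14) = -1.14
(15) = 8.53
(16) = -4.29
(17) = 207.75
(18) = -32.10
(19) = 41.43
(20) = 13.62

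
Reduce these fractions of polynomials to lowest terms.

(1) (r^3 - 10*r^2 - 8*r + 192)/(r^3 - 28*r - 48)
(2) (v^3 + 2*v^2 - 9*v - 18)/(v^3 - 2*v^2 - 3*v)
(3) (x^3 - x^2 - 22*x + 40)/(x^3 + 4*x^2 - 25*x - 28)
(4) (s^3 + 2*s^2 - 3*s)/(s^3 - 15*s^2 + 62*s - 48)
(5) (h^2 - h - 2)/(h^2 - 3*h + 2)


(1) = (r - 8)/(r + 2)
(2) = (v^2 + 5*v + 6)/(v^2 + v)
(3) = (x^2 + 3*x - 10)/(x^2 + 8*x + 7)
(4) = (s^2 + 3*s)/(s^2 - 14*s + 48)
(5) = (h + 1)/(h - 1)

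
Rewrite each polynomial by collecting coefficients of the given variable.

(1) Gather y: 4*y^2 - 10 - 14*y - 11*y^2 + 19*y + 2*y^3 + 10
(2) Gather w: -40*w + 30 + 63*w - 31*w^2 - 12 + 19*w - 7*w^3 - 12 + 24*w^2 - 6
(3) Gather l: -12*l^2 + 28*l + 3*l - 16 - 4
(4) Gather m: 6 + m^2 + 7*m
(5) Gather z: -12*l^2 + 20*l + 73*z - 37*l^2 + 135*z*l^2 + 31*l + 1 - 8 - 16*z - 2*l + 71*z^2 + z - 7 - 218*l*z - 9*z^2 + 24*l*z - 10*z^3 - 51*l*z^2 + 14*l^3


(1) = 2*y^3 - 7*y^2 + 5*y
(2) = -7*w^3 - 7*w^2 + 42*w
(3) = -12*l^2 + 31*l - 20
(4) = m^2 + 7*m + 6
(5) = 14*l^3 - 49*l^2 + 49*l - 10*z^3 + z^2*(62 - 51*l) + z*(135*l^2 - 194*l + 58) - 14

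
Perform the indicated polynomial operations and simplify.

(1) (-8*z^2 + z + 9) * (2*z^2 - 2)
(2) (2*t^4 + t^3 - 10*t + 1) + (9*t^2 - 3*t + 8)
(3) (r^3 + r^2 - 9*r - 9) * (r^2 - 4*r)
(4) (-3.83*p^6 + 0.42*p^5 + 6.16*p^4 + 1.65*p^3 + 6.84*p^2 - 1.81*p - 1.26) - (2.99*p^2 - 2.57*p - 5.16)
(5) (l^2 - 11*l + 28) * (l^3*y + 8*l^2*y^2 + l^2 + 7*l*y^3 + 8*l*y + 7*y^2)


(1) = -16*z^4 + 2*z^3 + 34*z^2 - 2*z - 18
(2) = 2*t^4 + t^3 + 9*t^2 - 13*t + 9
(3) = r^5 - 3*r^4 - 13*r^3 + 27*r^2 + 36*r
(4) = -3.83*p^6 + 0.42*p^5 + 6.16*p^4 + 1.65*p^3 + 3.85*p^2 + 0.76*p + 3.9
(5) = l^5*y + 8*l^4*y^2 - 11*l^4*y + l^4 + 7*l^3*y^3 - 88*l^3*y^2 + 36*l^3*y - 11*l^3 - 77*l^2*y^3 + 231*l^2*y^2 - 88*l^2*y + 28*l^2 + 196*l*y^3 - 77*l*y^2 + 224*l*y + 196*y^2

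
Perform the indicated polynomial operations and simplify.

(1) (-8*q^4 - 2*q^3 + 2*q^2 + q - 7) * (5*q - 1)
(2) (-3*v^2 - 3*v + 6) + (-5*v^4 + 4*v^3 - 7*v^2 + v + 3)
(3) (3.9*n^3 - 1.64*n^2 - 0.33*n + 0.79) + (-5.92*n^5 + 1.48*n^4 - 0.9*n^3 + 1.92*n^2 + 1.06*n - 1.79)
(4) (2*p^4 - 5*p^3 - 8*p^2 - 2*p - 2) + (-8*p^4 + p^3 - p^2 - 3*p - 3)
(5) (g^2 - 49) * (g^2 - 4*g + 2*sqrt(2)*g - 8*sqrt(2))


(1) = -40*q^5 - 2*q^4 + 12*q^3 + 3*q^2 - 36*q + 7
(2) = -5*v^4 + 4*v^3 - 10*v^2 - 2*v + 9
(3) = -5.92*n^5 + 1.48*n^4 + 3.0*n^3 + 0.28*n^2 + 0.73*n - 1.0
(4) = -6*p^4 - 4*p^3 - 9*p^2 - 5*p - 5
(5) = g^4 - 4*g^3 + 2*sqrt(2)*g^3 - 49*g^2 - 8*sqrt(2)*g^2 - 98*sqrt(2)*g + 196*g + 392*sqrt(2)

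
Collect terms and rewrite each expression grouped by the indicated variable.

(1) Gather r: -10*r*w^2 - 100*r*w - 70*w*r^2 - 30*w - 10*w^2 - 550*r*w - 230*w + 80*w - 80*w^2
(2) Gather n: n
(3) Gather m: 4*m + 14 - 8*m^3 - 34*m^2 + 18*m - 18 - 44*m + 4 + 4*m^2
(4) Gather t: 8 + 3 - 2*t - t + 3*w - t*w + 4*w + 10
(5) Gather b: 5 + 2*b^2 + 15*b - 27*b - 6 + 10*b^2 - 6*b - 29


(1) = -70*r^2*w + r*(-10*w^2 - 650*w) - 90*w^2 - 180*w
(2) = n
(3) = -8*m^3 - 30*m^2 - 22*m
(4) = t*(-w - 3) + 7*w + 21
(5) = 12*b^2 - 18*b - 30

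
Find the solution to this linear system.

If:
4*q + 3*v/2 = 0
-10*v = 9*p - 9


Then:
p = 1 - 10*v/9
q = -3*v/8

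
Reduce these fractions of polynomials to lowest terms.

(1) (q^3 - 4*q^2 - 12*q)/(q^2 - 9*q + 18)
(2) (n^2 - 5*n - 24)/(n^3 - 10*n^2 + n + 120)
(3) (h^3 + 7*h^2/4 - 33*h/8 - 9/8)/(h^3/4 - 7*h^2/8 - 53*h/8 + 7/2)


(1) = (q^2 + 2*q)/(q - 3)
(2) = 1/(n - 5)
(3) = (8*h^3 + 14*h^2 - 33*h - 9)/(2*h^3 - 7*h^2 - 53*h + 28)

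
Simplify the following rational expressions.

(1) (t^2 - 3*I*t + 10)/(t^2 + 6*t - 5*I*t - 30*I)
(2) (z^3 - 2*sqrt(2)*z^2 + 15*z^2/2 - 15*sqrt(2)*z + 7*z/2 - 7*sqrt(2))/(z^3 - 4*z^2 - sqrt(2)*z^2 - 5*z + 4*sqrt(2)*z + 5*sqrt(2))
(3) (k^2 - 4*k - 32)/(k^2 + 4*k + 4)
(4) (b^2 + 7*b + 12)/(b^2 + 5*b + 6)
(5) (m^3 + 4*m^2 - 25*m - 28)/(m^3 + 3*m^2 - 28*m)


(1) = (t + 2*I)/(t + 6)
(2) = (2*z^3 + z^2*(15 - 4*sqrt(2)) + z*(7 - 30*sqrt(2)) - 14*sqrt(2))/(2*z^3 + z^2*(-8 - 2*sqrt(2)) + z*(-10 + 8*sqrt(2)) + 10*sqrt(2))
(3) = (k^2 - 4*k - 32)/(k^2 + 4*k + 4)
(4) = (b + 4)/(b + 2)
(5) = (m + 1)/m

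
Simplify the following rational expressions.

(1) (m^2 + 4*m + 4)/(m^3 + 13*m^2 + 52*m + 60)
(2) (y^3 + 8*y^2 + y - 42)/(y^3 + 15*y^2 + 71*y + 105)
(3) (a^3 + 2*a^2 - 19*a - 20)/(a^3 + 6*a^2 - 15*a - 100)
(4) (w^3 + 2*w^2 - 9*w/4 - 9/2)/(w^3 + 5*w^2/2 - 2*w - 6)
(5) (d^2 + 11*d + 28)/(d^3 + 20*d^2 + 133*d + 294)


(1) = (m + 2)/(m^2 + 11*m + 30)
(2) = (y - 2)/(y + 5)
(3) = (a + 1)/(a + 5)
(4) = (2*w + 3)/(2*w + 4)
(5) = (d + 4)/(d^2 + 13*d + 42)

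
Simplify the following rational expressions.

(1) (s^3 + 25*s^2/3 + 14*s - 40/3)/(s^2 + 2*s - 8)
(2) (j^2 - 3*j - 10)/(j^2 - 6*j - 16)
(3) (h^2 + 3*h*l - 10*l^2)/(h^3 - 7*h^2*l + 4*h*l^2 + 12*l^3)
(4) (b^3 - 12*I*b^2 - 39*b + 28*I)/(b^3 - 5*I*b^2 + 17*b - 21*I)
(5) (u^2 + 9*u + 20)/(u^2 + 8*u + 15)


(1) = (3*s^2 + 13*s - 10)/(3*s - 6)
(2) = (j - 5)/(j - 8)
(3) = (h + 5*l)/(h^2 - 5*h*l - 6*l^2)
(4) = (b - 4*I)/(b + 3*I)
(5) = (u + 4)/(u + 3)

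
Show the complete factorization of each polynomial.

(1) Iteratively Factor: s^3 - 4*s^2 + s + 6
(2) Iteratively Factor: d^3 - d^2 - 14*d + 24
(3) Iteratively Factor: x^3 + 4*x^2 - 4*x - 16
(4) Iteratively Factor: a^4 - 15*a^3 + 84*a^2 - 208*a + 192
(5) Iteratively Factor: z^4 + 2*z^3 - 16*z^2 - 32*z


(1) = (s - 2)*(s^2 - 2*s - 3) = (s - 3)*(s - 2)*(s + 1)
(2) = (d - 2)*(d^2 + d - 12) = (d - 2)*(d + 4)*(d - 3)
(3) = (x + 2)*(x^2 + 2*x - 8) = (x - 2)*(x + 2)*(x + 4)
(4) = (a - 3)*(a^3 - 12*a^2 + 48*a - 64) = (a - 4)*(a - 3)*(a^2 - 8*a + 16) = (a - 4)^2*(a - 3)*(a - 4)
(5) = (z + 4)*(z^3 - 2*z^2 - 8*z) = (z - 4)*(z + 4)*(z^2 + 2*z) = z*(z - 4)*(z + 4)*(z + 2)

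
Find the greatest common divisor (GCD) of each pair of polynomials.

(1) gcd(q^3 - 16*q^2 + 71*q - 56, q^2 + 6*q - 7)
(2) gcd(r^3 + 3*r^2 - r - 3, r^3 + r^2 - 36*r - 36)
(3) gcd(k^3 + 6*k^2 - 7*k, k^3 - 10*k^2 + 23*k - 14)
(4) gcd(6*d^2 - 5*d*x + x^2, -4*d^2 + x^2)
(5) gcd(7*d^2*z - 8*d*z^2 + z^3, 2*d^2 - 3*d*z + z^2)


(1) = q - 1
(2) = r + 1
(3) = gcd(k*(k - 1)*(k + 7), (k - 7)*(k - 2)*(k - 1)) = k - 1
(4) = gcd((-3*d + x)*(-2*d + x), (-2*d + x)*(2*d + x)) = -2*d + x
(5) = gcd(z*(-7*d + z)*(-d + z), (-2*d + z)*(-d + z)) = -d + z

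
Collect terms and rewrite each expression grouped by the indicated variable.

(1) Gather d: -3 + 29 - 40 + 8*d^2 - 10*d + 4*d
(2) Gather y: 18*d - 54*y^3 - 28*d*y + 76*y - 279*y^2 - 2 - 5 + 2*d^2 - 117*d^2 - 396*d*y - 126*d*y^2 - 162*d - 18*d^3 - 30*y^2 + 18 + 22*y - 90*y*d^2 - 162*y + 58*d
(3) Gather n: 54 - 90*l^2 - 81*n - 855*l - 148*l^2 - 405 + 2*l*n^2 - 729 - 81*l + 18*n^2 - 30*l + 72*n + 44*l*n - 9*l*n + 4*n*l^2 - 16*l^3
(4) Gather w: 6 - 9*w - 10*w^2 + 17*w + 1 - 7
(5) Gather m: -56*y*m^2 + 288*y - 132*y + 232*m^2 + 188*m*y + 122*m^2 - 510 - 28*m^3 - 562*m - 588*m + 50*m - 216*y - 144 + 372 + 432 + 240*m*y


(1) = 8*d^2 - 6*d - 14
(2) = -18*d^3 - 115*d^2 - 86*d - 54*y^3 + y^2*(-126*d - 309) + y*(-90*d^2 - 424*d - 64) + 11
(3) = -16*l^3 - 238*l^2 - 966*l + n^2*(2*l + 18) + n*(4*l^2 + 35*l - 9) - 1080
(4) = -10*w^2 + 8*w
(5) = -28*m^3 + m^2*(354 - 56*y) + m*(428*y - 1100) - 60*y + 150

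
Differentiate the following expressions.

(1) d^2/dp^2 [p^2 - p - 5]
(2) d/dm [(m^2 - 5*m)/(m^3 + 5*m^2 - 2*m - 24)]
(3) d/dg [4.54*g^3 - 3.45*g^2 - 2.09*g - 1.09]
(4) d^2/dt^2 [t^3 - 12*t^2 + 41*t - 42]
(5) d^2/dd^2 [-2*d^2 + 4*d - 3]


(1) = 2
(2) = (-m^4 + 10*m^3 + 23*m^2 - 48*m + 120)/(m^6 + 10*m^5 + 21*m^4 - 68*m^3 - 236*m^2 + 96*m + 576)
(3) = 13.62*g^2 - 6.9*g - 2.09
(4) = 6*t - 24
(5) = -4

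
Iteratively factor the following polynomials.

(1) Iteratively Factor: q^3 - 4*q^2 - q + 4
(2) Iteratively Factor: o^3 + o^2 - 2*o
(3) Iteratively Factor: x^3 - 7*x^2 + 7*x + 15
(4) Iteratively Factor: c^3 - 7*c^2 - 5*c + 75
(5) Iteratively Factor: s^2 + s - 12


(1) = (q + 1)*(q^2 - 5*q + 4) = (q - 1)*(q + 1)*(q - 4)
(2) = (o - 1)*(o^2 + 2*o) = o*(o - 1)*(o + 2)
(3) = (x - 3)*(x^2 - 4*x - 5) = (x - 3)*(x + 1)*(x - 5)
(4) = (c - 5)*(c^2 - 2*c - 15) = (c - 5)^2*(c + 3)
(5) = (s + 4)*(s - 3)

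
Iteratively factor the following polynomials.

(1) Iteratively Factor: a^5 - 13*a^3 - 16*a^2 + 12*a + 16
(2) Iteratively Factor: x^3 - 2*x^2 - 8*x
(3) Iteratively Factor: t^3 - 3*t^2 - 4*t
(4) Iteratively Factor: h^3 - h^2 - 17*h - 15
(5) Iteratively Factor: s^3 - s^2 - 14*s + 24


(1) = (a + 2)*(a^4 - 2*a^3 - 9*a^2 + 2*a + 8) = (a - 4)*(a + 2)*(a^3 + 2*a^2 - a - 2) = (a - 4)*(a + 2)^2*(a^2 - 1) = (a - 4)*(a - 1)*(a + 2)^2*(a + 1)
(2) = (x)*(x^2 - 2*x - 8) = x*(x + 2)*(x - 4)
(3) = (t)*(t^2 - 3*t - 4) = t*(t + 1)*(t - 4)
(4) = (h + 1)*(h^2 - 2*h - 15) = (h + 1)*(h + 3)*(h - 5)
(5) = (s - 2)*(s^2 + s - 12) = (s - 2)*(s + 4)*(s - 3)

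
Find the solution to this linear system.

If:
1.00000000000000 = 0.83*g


Then:
g = 1.20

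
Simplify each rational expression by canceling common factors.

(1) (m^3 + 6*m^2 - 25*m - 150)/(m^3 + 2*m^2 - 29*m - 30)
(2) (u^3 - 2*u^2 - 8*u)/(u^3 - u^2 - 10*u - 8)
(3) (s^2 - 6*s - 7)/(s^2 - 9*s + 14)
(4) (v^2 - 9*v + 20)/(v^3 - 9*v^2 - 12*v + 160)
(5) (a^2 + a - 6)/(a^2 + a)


(1) = (m + 5)/(m + 1)
(2) = u/(u + 1)
(3) = (s + 1)/(s - 2)
(4) = (v - 4)/(v^2 - 4*v - 32)
(5) = (a^2 + a - 6)/(a^2 + a)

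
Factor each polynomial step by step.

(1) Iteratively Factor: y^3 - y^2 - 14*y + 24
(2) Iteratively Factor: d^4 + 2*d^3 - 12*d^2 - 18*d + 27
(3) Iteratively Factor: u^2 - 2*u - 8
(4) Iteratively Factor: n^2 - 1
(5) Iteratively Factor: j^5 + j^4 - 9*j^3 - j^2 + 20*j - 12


(1) = (y + 4)*(y^2 - 5*y + 6) = (y - 3)*(y + 4)*(y - 2)
(2) = (d - 3)*(d^3 + 5*d^2 + 3*d - 9) = (d - 3)*(d + 3)*(d^2 + 2*d - 3) = (d - 3)*(d - 1)*(d + 3)*(d + 3)
(3) = (u - 4)*(u + 2)
(4) = (n - 1)*(n + 1)
(5) = (j - 2)*(j^4 + 3*j^3 - 3*j^2 - 7*j + 6) = (j - 2)*(j - 1)*(j^3 + 4*j^2 + j - 6) = (j - 2)*(j - 1)*(j + 2)*(j^2 + 2*j - 3) = (j - 2)*(j - 1)*(j + 2)*(j + 3)*(j - 1)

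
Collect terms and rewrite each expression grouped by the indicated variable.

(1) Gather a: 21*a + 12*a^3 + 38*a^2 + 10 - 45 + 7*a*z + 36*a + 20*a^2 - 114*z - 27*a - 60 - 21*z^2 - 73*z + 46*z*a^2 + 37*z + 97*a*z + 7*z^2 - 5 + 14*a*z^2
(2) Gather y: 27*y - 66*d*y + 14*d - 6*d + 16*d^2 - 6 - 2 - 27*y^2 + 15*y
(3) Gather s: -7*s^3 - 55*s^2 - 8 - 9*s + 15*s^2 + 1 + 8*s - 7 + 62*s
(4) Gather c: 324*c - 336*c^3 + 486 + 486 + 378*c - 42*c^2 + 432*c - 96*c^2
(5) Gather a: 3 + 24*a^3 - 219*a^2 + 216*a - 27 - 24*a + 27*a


(1) = 12*a^3 + a^2*(46*z + 58) + a*(14*z^2 + 104*z + 30) - 14*z^2 - 150*z - 100
(2) = 16*d^2 + 8*d - 27*y^2 + y*(42 - 66*d) - 8
(3) = -7*s^3 - 40*s^2 + 61*s - 14
(4) = -336*c^3 - 138*c^2 + 1134*c + 972
(5) = 24*a^3 - 219*a^2 + 219*a - 24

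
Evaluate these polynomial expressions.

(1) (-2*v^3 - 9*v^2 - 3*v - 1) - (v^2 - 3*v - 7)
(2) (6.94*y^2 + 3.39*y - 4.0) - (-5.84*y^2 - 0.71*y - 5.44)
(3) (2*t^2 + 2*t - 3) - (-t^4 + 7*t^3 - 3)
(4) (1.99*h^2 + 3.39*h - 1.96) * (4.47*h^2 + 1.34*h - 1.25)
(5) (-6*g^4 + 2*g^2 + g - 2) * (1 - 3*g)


(1) = -2*v^3 - 10*v^2 + 6
(2) = 12.78*y^2 + 4.1*y + 1.44
(3) = t^4 - 7*t^3 + 2*t^2 + 2*t
(4) = 8.8953*h^4 + 17.8199*h^3 - 6.7061*h^2 - 6.8639*h + 2.45
(5) = 18*g^5 - 6*g^4 - 6*g^3 - g^2 + 7*g - 2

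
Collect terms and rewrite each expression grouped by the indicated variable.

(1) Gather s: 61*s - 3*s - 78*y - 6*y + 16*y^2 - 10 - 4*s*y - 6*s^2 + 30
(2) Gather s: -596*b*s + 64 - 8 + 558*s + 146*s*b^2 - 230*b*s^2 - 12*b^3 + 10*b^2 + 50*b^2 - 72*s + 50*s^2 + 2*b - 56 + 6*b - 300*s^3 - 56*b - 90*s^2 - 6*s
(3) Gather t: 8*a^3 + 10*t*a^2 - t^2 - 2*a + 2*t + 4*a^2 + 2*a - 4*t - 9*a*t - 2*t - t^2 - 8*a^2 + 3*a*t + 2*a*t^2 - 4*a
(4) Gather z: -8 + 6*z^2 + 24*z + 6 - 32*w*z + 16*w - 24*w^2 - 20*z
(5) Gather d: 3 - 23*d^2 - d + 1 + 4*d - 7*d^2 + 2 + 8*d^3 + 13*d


(1) = -6*s^2 + s*(58 - 4*y) + 16*y^2 - 84*y + 20
(2) = -12*b^3 + 60*b^2 - 48*b - 300*s^3 + s^2*(-230*b - 40) + s*(146*b^2 - 596*b + 480)
(3) = 8*a^3 - 4*a^2 - 4*a + t^2*(2*a - 2) + t*(10*a^2 - 6*a - 4)
(4) = -24*w^2 + 16*w + 6*z^2 + z*(4 - 32*w) - 2
(5) = 8*d^3 - 30*d^2 + 16*d + 6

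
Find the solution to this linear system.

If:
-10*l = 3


Then:
l = -3/10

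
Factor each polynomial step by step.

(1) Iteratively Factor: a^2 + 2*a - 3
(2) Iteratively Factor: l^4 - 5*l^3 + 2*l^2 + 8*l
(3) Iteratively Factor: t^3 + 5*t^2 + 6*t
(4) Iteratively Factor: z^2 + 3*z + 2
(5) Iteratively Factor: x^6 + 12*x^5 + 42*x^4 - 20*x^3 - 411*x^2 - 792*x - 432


(1) = (a - 1)*(a + 3)
(2) = (l - 4)*(l^3 - l^2 - 2*l) = (l - 4)*(l + 1)*(l^2 - 2*l) = (l - 4)*(l - 2)*(l + 1)*(l)
(3) = (t + 2)*(t^2 + 3*t) = (t + 2)*(t + 3)*(t)
(4) = (z + 2)*(z + 1)
(5) = (x + 3)*(x^5 + 9*x^4 + 15*x^3 - 65*x^2 - 216*x - 144) = (x - 3)*(x + 3)*(x^4 + 12*x^3 + 51*x^2 + 88*x + 48) = (x - 3)*(x + 1)*(x + 3)*(x^3 + 11*x^2 + 40*x + 48) = (x - 3)*(x + 1)*(x + 3)*(x + 4)*(x^2 + 7*x + 12) = (x - 3)*(x + 1)*(x + 3)^2*(x + 4)*(x + 4)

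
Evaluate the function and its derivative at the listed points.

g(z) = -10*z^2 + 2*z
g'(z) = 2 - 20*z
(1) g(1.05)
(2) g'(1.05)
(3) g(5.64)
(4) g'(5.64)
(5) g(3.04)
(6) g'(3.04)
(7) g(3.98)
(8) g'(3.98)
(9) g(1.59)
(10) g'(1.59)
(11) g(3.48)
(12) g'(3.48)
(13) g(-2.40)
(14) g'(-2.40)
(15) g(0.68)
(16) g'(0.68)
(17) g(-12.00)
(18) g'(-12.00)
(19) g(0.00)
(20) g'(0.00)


(1) = -8.93
(2) = -19.00
(3) = -306.82
(4) = -110.80
(5) = -86.34
(6) = -58.80
(7) = -150.44
(8) = -77.60
(9) = -22.10
(10) = -29.80
(11) = -114.14
(12) = -67.60
(13) = -62.40
(14) = 50.00
(15) = -3.26
(16) = -11.60
(17) = -1464.00
(18) = 242.00
(19) = 0.00
(20) = 2.00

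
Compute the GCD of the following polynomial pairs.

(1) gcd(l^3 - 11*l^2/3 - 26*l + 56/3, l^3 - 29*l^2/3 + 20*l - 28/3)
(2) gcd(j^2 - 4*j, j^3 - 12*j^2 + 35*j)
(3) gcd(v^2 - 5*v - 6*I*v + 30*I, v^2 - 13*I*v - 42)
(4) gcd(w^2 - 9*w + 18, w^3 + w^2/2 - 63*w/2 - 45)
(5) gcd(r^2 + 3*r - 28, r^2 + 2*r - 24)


(1) = gcd((l - 7)*(l - 2/3)*(l + 4), (l - 7)*(l - 2)*(l - 2/3)) = l^2 - 23*l/3 + 14/3
(2) = j
(3) = v - 6*I
(4) = w - 6
(5) = gcd((r - 4)*(r + 7), (r - 4)*(r + 6)) = r - 4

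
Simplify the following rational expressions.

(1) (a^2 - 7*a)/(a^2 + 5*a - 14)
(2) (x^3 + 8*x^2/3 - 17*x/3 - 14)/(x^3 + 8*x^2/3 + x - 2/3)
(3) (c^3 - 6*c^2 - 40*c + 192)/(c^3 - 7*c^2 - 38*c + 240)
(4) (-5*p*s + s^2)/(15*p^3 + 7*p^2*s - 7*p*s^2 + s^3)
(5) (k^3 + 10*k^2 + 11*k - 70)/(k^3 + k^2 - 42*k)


(1) = (a^2 - 7*a)/(a^2 + 5*a - 14)
(2) = (3*x^2 + 2*x - 21)/(3*x^2 + 2*x - 1)
(3) = (c - 4)/(c - 5)
(4) = -s/(3*p^2 + 2*p*s - s^2)
(5) = (k^2 + 3*k - 10)/(k^2 - 6*k)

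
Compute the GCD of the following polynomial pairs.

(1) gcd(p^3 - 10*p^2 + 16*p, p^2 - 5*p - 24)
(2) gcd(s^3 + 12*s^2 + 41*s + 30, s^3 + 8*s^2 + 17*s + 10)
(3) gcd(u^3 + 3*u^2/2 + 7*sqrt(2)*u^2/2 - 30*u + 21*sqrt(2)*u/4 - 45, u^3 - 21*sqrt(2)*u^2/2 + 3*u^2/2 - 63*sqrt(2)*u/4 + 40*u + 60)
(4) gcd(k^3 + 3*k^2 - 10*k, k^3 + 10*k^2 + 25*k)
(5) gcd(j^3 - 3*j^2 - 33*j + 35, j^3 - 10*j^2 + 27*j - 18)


(1) = p - 8
(2) = s^2 + 6*s + 5
(3) = u^2 + u*(3/2 - 5*sqrt(2)/2) - 15*sqrt(2)/4
(4) = k^2 + 5*k
(5) = gcd((j - 7)*(j - 1)*(j + 5), (j - 6)*(j - 3)*(j - 1)) = j - 1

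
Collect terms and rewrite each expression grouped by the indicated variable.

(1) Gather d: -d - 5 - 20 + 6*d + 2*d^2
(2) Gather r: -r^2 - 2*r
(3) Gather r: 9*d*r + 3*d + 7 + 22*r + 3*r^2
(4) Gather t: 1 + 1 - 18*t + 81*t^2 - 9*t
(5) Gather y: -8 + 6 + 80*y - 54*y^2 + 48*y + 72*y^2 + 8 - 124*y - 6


(1) = 2*d^2 + 5*d - 25
(2) = -r^2 - 2*r
(3) = 3*d + 3*r^2 + r*(9*d + 22) + 7
(4) = 81*t^2 - 27*t + 2
(5) = 18*y^2 + 4*y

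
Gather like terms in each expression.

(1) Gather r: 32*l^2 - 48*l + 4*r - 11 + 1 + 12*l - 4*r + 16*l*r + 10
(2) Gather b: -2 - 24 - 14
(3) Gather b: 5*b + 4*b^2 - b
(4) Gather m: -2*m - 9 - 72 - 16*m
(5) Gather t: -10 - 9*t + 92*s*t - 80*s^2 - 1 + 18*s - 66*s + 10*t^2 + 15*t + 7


(1) = 32*l^2 + 16*l*r - 36*l
(2) = -40
(3) = 4*b^2 + 4*b
(4) = -18*m - 81
(5) = -80*s^2 - 48*s + 10*t^2 + t*(92*s + 6) - 4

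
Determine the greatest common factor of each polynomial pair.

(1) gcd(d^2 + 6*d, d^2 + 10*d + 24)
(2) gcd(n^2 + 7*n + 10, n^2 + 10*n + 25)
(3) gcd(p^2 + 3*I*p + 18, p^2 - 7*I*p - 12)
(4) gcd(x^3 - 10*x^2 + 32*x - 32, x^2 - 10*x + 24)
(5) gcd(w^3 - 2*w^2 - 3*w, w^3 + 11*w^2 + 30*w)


(1) = d + 6
(2) = n + 5
(3) = gcd((p - 3*I)*(p + 6*I), (p - 4*I)*(p - 3*I)) = p - 3*I
(4) = gcd((x - 4)^2*(x - 2), (x - 6)*(x - 4)) = x - 4
(5) = w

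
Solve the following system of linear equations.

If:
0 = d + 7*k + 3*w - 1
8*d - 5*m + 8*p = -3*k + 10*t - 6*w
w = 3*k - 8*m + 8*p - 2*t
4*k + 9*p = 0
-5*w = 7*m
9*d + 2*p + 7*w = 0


Then:
d = -14/6085
k = 819/6085
m = -122/8519
p = -364/6085
t = 841/85190
w = 122/6085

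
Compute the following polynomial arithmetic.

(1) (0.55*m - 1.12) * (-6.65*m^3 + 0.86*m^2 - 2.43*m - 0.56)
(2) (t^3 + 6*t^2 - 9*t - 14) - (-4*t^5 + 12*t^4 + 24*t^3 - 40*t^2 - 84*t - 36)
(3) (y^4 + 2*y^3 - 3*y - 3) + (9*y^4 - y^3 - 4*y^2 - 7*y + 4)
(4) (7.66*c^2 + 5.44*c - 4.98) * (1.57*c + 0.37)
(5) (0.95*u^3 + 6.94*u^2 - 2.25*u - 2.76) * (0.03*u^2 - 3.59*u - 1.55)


(1) = -3.6575*m^4 + 7.921*m^3 - 2.2997*m^2 + 2.4136*m + 0.6272
(2) = 4*t^5 - 12*t^4 - 23*t^3 + 46*t^2 + 75*t + 22
(3) = 10*y^4 + y^3 - 4*y^2 - 10*y + 1
(4) = 12.0262*c^3 + 11.375*c^2 - 5.8058*c - 1.8426
(5) = 0.0285*u^5 - 3.2023*u^4 - 26.4546*u^3 - 2.7623*u^2 + 13.3959*u + 4.278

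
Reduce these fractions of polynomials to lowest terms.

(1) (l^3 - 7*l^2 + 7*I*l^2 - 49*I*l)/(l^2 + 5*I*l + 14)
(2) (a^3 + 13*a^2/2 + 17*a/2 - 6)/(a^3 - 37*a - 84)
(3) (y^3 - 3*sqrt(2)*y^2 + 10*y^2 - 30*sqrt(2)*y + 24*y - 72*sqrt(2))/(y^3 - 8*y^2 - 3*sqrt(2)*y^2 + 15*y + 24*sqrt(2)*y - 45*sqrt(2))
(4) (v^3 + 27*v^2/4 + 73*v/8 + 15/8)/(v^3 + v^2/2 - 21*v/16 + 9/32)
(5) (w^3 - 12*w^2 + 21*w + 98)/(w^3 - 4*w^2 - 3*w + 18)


(1) = (l^2 - 7*l)/(l - 2*I)
(2) = (2*a - 1)/(2*a - 14)
(3) = (y^2 + 10*y + 24)/(y^2 - 8*y + 15)
(4) = (16*v^2 + 84*v + 20)/(16*v^2 - 16*v + 3)
(5) = (w^2 - 14*w + 49)/(w^2 - 6*w + 9)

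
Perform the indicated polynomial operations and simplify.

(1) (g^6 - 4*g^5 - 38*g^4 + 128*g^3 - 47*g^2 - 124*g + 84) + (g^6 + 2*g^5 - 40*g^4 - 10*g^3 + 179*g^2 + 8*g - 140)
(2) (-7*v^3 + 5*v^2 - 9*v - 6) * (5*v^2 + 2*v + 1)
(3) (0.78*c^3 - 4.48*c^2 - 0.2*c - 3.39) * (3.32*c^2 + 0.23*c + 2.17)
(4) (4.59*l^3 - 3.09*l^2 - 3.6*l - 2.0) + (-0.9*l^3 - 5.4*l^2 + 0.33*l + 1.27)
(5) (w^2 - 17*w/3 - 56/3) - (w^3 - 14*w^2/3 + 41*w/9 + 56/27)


(1) = 2*g^6 - 2*g^5 - 78*g^4 + 118*g^3 + 132*g^2 - 116*g - 56
(2) = -35*v^5 + 11*v^4 - 42*v^3 - 43*v^2 - 21*v - 6
(3) = 2.5896*c^5 - 14.6942*c^4 - 0.0018*c^3 - 21.0224*c^2 - 1.2137*c - 7.3563
(4) = 3.69*l^3 - 8.49*l^2 - 3.27*l - 0.73
(5) = -w^3 + 17*w^2/3 - 92*w/9 - 560/27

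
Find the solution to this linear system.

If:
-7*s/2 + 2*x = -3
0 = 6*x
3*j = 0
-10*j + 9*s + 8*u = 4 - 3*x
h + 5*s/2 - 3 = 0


Then:
h = 6/7
j = 0
s = 6/7
u = -13/28
x = 0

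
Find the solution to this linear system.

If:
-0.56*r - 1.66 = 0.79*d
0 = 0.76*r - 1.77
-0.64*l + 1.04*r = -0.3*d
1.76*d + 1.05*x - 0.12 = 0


Then:
d = -3.75
l = 2.03
r = 2.33
x = 6.40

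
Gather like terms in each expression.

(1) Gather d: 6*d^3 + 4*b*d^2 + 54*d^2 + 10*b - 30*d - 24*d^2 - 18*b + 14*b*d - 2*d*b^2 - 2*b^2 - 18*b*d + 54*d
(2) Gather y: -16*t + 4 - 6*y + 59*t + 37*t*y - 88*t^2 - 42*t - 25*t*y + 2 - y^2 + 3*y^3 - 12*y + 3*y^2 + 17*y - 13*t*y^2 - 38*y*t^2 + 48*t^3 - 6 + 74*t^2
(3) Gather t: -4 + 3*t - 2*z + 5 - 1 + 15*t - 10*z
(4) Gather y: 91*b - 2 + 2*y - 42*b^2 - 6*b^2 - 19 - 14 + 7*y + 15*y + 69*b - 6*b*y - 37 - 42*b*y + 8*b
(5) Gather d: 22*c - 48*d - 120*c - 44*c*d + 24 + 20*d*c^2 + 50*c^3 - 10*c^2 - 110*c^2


(1) = -2*b^2 - 8*b + 6*d^3 + d^2*(4*b + 30) + d*(-2*b^2 - 4*b + 24)
(2) = 48*t^3 - 14*t^2 + t + 3*y^3 + y^2*(2 - 13*t) + y*(-38*t^2 + 12*t - 1)
(3) = 18*t - 12*z
(4) = -48*b^2 + 168*b + y*(24 - 48*b) - 72
(5) = 50*c^3 - 120*c^2 - 98*c + d*(20*c^2 - 44*c - 48) + 24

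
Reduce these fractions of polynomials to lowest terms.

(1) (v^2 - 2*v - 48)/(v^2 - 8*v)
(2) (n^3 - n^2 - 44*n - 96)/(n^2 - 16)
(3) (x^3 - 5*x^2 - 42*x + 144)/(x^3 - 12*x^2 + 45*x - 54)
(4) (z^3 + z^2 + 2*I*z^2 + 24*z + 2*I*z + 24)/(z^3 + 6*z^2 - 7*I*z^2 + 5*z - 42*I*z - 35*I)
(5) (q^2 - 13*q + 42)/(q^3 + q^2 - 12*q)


(1) = (v + 6)/v
(2) = (n^2 - 5*n - 24)/(n - 4)
(3) = (x^2 - 2*x - 48)/(x^2 - 9*x + 18)
(4) = (z^2 + 2*I*z + 24)/(z^2 + z*(5 - 7*I) - 35*I)
(5) = (q^2 - 13*q + 42)/(q^3 + q^2 - 12*q)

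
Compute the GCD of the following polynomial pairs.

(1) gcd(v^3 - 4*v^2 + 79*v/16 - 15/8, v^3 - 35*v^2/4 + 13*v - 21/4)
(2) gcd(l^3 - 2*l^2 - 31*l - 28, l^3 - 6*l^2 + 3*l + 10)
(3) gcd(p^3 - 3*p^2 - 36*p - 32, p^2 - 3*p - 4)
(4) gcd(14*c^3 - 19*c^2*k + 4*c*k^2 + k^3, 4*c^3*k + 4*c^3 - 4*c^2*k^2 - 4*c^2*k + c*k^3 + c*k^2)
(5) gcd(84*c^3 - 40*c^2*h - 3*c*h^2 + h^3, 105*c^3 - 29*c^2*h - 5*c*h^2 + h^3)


(1) = gcd((v - 2)*(v - 5/4)*(v - 3/4), (v - 7)*(v - 1)*(v - 3/4)) = v - 3/4
(2) = l + 1
(3) = gcd((p - 8)*(p + 1)*(p + 4), (p - 4)*(p + 1)) = p + 1
(4) = gcd((-2*c + k)*(-c + k)*(7*c + k), (-2*c + k)^2*(c*k + c)) = 2*c - k
(5) = 7*c - h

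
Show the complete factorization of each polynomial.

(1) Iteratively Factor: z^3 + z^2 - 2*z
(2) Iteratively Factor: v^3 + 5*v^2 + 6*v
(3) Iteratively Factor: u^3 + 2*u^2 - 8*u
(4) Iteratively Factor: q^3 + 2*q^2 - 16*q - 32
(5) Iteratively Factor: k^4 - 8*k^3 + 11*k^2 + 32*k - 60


(1) = (z)*(z^2 + z - 2) = z*(z - 1)*(z + 2)
(2) = (v + 3)*(v^2 + 2*v) = v*(v + 3)*(v + 2)
(3) = (u)*(u^2 + 2*u - 8) = u*(u - 2)*(u + 4)
(4) = (q + 4)*(q^2 - 2*q - 8) = (q + 2)*(q + 4)*(q - 4)
(5) = (k - 5)*(k^3 - 3*k^2 - 4*k + 12) = (k - 5)*(k - 3)*(k^2 - 4) = (k - 5)*(k - 3)*(k - 2)*(k + 2)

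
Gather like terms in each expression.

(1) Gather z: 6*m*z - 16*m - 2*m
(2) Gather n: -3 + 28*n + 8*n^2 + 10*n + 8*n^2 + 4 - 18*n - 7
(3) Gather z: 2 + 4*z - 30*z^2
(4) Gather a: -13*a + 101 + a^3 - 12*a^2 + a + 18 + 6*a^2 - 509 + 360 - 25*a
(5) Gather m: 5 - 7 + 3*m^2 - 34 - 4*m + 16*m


(1) = 6*m*z - 18*m
(2) = 16*n^2 + 20*n - 6
(3) = -30*z^2 + 4*z + 2
(4) = a^3 - 6*a^2 - 37*a - 30
(5) = 3*m^2 + 12*m - 36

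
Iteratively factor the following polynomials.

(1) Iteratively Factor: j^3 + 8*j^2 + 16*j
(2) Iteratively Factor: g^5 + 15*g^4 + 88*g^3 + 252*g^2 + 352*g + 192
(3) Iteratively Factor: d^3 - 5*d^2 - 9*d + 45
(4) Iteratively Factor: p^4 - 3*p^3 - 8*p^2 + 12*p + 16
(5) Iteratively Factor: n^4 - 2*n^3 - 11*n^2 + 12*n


(1) = (j + 4)*(j^2 + 4*j) = (j + 4)^2*(j)
(2) = (g + 3)*(g^4 + 12*g^3 + 52*g^2 + 96*g + 64) = (g + 3)*(g + 4)*(g^3 + 8*g^2 + 20*g + 16) = (g + 3)*(g + 4)^2*(g^2 + 4*g + 4) = (g + 2)*(g + 3)*(g + 4)^2*(g + 2)
(3) = (d + 3)*(d^2 - 8*d + 15) = (d - 3)*(d + 3)*(d - 5)
(4) = (p - 4)*(p^3 + p^2 - 4*p - 4) = (p - 4)*(p + 2)*(p^2 - p - 2) = (p - 4)*(p + 1)*(p + 2)*(p - 2)
(5) = (n - 1)*(n^3 - n^2 - 12*n) = n*(n - 1)*(n^2 - n - 12) = n*(n - 1)*(n + 3)*(n - 4)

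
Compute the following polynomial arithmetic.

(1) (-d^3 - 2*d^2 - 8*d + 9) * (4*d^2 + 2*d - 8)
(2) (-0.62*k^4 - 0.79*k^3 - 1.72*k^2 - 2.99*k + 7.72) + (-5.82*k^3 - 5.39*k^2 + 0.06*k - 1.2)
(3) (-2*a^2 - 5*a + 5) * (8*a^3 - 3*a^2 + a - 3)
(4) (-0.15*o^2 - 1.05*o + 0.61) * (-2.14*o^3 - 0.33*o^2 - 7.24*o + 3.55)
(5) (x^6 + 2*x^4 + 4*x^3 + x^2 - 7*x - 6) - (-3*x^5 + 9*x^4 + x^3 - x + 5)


(1) = -4*d^5 - 10*d^4 - 28*d^3 + 36*d^2 + 82*d - 72
(2) = -0.62*k^4 - 6.61*k^3 - 7.11*k^2 - 2.93*k + 6.52
(3) = -16*a^5 - 34*a^4 + 53*a^3 - 14*a^2 + 20*a - 15
(4) = 0.321*o^5 + 2.2965*o^4 + 0.1271*o^3 + 6.8682*o^2 - 8.1439*o + 2.1655
(5) = x^6 + 3*x^5 - 7*x^4 + 3*x^3 + x^2 - 6*x - 11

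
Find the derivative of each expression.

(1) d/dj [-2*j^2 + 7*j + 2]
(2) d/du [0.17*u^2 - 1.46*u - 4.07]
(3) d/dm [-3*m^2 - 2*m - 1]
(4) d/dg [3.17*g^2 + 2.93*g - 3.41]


(1) = 7 - 4*j
(2) = 0.34*u - 1.46
(3) = -6*m - 2
(4) = 6.34*g + 2.93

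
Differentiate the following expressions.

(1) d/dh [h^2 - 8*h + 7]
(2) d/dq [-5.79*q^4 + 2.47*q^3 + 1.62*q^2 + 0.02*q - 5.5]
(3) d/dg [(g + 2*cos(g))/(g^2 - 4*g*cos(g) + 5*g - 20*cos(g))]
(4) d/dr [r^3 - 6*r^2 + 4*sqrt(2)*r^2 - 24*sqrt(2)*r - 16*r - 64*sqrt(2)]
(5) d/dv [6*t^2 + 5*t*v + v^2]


(1) = 2*h - 8
(2) = -23.16*q^3 + 7.41*q^2 + 3.24*q + 0.02
(3) = (-6*g^2*sin(g) - g^2 - 30*g*sin(g) - 4*g*cos(g) + 8*cos(g)^2 - 30*cos(g))/((g + 5)^2*(g - 4*cos(g))^2)
(4) = 3*r^2 - 12*r + 8*sqrt(2)*r - 24*sqrt(2) - 16
(5) = 5*t + 2*v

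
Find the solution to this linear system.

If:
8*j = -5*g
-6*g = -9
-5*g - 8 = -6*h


Then:
g = 3/2
h = 31/12
j = -15/16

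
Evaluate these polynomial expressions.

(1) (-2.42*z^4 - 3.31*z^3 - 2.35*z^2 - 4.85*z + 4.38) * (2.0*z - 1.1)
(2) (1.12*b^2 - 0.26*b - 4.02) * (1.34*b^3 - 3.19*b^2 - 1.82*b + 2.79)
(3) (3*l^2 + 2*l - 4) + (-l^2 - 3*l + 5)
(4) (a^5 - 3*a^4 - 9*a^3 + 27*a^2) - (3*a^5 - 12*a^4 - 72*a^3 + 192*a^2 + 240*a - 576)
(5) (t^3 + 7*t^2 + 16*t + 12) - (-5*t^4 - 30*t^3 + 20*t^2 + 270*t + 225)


(1) = -4.84*z^5 - 3.958*z^4 - 1.059*z^3 - 7.115*z^2 + 14.095*z - 4.818
(2) = 1.5008*b^5 - 3.9212*b^4 - 6.5958*b^3 + 16.4218*b^2 + 6.591*b - 11.2158
(3) = 2*l^2 - l + 1
(4) = -2*a^5 + 9*a^4 + 63*a^3 - 165*a^2 - 240*a + 576
(5) = 5*t^4 + 31*t^3 - 13*t^2 - 254*t - 213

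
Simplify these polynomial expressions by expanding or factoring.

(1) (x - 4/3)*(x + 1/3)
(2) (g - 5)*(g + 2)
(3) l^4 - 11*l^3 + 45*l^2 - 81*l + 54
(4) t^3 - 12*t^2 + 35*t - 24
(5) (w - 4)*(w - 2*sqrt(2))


(1) = x^2 - x - 4/9
(2) = g^2 - 3*g - 10
(3) = (l - 3)^3*(l - 2)
(4) = (t - 8)*(t - 3)*(t - 1)
(5) = w^2 - 4*w - 2*sqrt(2)*w + 8*sqrt(2)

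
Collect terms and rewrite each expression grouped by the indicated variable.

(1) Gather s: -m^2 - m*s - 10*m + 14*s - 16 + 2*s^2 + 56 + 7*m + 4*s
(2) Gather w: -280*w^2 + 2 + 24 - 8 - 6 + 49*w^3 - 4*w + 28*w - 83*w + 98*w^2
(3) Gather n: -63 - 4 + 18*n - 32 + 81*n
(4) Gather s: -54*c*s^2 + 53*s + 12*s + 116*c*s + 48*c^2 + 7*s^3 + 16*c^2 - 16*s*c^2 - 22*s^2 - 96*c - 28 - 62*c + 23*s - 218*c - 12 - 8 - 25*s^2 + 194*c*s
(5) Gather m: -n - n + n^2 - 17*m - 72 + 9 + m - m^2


(1) = -m^2 - 3*m + 2*s^2 + s*(18 - m) + 40
(2) = 49*w^3 - 182*w^2 - 59*w + 12
(3) = 99*n - 99
(4) = 64*c^2 - 376*c + 7*s^3 + s^2*(-54*c - 47) + s*(-16*c^2 + 310*c + 88) - 48
(5) = -m^2 - 16*m + n^2 - 2*n - 63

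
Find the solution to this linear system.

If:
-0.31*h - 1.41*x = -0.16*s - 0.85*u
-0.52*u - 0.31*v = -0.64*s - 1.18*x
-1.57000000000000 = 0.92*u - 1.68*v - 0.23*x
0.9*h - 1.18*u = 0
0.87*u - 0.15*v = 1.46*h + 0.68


Then:
h = -0.96
s = 0.09
u = -0.73
v = 0.56
x = -0.22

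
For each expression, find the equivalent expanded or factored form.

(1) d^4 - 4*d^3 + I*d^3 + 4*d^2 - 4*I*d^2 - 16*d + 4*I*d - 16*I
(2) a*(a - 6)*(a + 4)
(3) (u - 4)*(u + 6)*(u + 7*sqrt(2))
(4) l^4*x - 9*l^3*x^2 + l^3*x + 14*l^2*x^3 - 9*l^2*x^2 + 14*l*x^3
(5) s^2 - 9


(1) = (d - 4)*(d - 2*I)*(d + I)*(d + 2*I)
(2) = a^3 - 2*a^2 - 24*a
(3) = u^3 + 2*u^2 + 7*sqrt(2)*u^2 - 24*u + 14*sqrt(2)*u - 168*sqrt(2)
(4) = l*(l - 7*x)*(l - 2*x)*(l*x + x)
(5) = (s - 3)*(s + 3)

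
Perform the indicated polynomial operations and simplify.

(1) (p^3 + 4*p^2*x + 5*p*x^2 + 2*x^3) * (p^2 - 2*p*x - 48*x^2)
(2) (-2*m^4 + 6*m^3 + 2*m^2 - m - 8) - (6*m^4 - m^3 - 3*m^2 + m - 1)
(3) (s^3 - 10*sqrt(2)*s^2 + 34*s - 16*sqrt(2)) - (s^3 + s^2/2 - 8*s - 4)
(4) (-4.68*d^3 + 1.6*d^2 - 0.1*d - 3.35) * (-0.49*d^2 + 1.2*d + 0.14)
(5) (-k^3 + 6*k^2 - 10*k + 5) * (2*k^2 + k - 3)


(1) = p^5 + 2*p^4*x - 51*p^3*x^2 - 200*p^2*x^3 - 244*p*x^4 - 96*x^5
(2) = -8*m^4 + 7*m^3 + 5*m^2 - 2*m - 7
(3) = -10*sqrt(2)*s^2 - s^2/2 + 42*s - 16*sqrt(2) + 4
(4) = 2.2932*d^5 - 6.4*d^4 + 1.3138*d^3 + 1.7455*d^2 - 4.034*d - 0.469
(5) = -2*k^5 + 11*k^4 - 11*k^3 - 18*k^2 + 35*k - 15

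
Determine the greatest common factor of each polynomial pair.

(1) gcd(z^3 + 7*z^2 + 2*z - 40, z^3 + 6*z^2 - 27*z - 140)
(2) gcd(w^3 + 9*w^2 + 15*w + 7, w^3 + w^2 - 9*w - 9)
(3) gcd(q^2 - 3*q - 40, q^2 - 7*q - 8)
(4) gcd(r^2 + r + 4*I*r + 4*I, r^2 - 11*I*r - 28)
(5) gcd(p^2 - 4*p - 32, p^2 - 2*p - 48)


(1) = z + 4
(2) = gcd((w + 1)^2*(w + 7), (w - 3)*(w + 1)*(w + 3)) = w + 1
(3) = q - 8
(4) = gcd((r + 1)*(r + 4*I), (r - 7*I)*(r - 4*I)) = 1
(5) = gcd((p - 8)*(p + 4), (p - 8)*(p + 6)) = p - 8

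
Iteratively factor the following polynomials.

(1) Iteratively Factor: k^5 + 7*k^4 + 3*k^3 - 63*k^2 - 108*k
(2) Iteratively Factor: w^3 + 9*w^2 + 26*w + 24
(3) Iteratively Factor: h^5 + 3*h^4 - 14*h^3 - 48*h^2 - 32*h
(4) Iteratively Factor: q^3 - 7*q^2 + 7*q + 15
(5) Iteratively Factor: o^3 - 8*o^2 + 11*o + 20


(1) = (k + 4)*(k^4 + 3*k^3 - 9*k^2 - 27*k) = (k + 3)*(k + 4)*(k^3 - 9*k) = (k + 3)^2*(k + 4)*(k^2 - 3*k) = k*(k + 3)^2*(k + 4)*(k - 3)
(2) = (w + 2)*(w^2 + 7*w + 12) = (w + 2)*(w + 3)*(w + 4)
(3) = (h)*(h^4 + 3*h^3 - 14*h^2 - 48*h - 32) = h*(h + 1)*(h^3 + 2*h^2 - 16*h - 32) = h*(h + 1)*(h + 4)*(h^2 - 2*h - 8) = h*(h + 1)*(h + 2)*(h + 4)*(h - 4)
(4) = (q - 3)*(q^2 - 4*q - 5) = (q - 5)*(q - 3)*(q + 1)
(5) = (o - 4)*(o^2 - 4*o - 5) = (o - 4)*(o + 1)*(o - 5)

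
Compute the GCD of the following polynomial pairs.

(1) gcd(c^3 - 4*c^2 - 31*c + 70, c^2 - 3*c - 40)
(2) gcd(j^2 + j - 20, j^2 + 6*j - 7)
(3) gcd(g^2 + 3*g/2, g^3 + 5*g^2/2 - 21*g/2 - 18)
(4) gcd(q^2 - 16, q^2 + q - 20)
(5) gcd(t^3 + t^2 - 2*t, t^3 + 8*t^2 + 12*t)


(1) = c + 5
(2) = gcd((j - 4)*(j + 5), (j - 1)*(j + 7)) = 1
(3) = gcd(g*(g + 3/2), (g - 3)*(g + 3/2)*(g + 4)) = g + 3/2
(4) = gcd((q - 4)*(q + 4), (q - 4)*(q + 5)) = q - 4
(5) = t^2 + 2*t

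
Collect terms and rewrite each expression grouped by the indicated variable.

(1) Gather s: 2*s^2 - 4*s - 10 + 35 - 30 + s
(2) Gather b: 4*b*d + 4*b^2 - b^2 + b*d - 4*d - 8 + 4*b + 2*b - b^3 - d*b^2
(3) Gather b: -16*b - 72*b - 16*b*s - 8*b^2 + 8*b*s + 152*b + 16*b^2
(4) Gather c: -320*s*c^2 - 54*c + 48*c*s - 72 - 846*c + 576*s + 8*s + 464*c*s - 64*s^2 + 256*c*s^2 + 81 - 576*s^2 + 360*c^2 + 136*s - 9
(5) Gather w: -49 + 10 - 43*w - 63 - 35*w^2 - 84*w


(1) = 2*s^2 - 3*s - 5
(2) = -b^3 + b^2*(3 - d) + b*(5*d + 6) - 4*d - 8
(3) = 8*b^2 + b*(64 - 8*s)
(4) = c^2*(360 - 320*s) + c*(256*s^2 + 512*s - 900) - 640*s^2 + 720*s
(5) = -35*w^2 - 127*w - 102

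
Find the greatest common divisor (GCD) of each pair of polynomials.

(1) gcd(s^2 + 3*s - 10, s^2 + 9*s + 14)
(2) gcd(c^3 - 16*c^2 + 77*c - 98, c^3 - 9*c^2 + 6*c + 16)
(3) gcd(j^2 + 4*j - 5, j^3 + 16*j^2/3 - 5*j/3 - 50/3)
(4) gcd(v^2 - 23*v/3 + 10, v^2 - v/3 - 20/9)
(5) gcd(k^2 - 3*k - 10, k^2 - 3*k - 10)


(1) = gcd((s - 2)*(s + 5), (s + 2)*(s + 7)) = 1
(2) = gcd((c - 7)^2*(c - 2), (c - 8)*(c - 2)*(c + 1)) = c - 2
(3) = j + 5
(4) = v - 5/3
(5) = gcd((k - 5)*(k + 2), (k - 5)*(k + 2)) = k^2 - 3*k - 10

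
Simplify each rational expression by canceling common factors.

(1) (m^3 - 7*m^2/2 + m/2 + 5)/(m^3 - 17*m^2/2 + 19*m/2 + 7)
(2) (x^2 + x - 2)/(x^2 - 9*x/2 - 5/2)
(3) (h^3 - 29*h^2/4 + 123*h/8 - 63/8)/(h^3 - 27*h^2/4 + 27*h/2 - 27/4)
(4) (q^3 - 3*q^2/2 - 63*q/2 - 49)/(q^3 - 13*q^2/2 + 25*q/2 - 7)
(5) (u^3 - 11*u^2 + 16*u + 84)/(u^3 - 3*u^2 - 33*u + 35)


(1) = (2*m^2 - 3*m - 5)/(2*m^2 - 13*m - 7)
(2) = (2*x^2 + 2*x - 4)/(2*x^2 - 9*x - 5)
(3) = (2*h - 7)/(2*h - 6)
(4) = (2*q^3 - 3*q^2 - 63*q - 98)/(2*q^3 - 13*q^2 + 25*q - 14)
(5) = (u^2 - 4*u - 12)/(u^2 + 4*u - 5)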